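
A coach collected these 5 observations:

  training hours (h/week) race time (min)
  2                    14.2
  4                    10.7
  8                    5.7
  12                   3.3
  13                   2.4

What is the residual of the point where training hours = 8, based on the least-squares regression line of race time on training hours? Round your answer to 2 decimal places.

n = 5, Σx = 39, Σy = 36.3, Σxy = 187.6, Σx² = 397
Sxx = Σx² − (Σx)²/n = 397 − 304.2 = 92.8
Sxy = Σxy − (Σx)(Σy)/n = 187.6 − 283.14 = -95.54
b = Sxy/Sxx = -95.54/92.8 = -1.029526
a = ȳ − b·x̄ = 7.26 − (-1.029526)·7.8 = 15.290302
ŷ(8) = 15.290302 + (-1.029526)·8 = 7.054095
residual = y − ŷ = 5.7 − 7.054095 = -1.354095

-1.35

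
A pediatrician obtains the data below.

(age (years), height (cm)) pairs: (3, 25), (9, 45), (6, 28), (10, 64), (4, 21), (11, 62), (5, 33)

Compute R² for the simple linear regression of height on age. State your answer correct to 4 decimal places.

n = 7, Σx = 48, Σy = 278, Σxy = 2219, Σx² = 388, Σy² = 12904
Sxx = Σx² − (Σx)²/n = 388 − 329.142857 = 58.857143
Sxy = Σxy − (Σx)(Σy)/n = 2219 − 1906.285714 = 312.714286
Syy = Σy² − (Σy)²/n = 12904 − 11040.571429 = 1863.428571
R² = Sxy²/(Sxx·Syy) = (312.714286)²/(58.857143·1863.428571) = 0.891628

0.8916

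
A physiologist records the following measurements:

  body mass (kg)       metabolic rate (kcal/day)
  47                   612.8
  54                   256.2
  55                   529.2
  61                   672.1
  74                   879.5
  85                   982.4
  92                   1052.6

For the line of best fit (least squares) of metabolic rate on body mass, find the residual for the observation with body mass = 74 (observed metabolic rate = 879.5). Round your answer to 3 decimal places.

n = 7, Σx = 468, Σy = 4984.8, Σxy = 358166.7, Σx² = 33036
Sxx = Σx² − (Σx)²/n = 33036 − 31289.142857 = 1746.857143
Sxy = Σxy − (Σx)(Σy)/n = 358166.7 − 333269.485714 = 24897.214286
b = Sxy/Sxx = 24897.214286/1746.857143 = 14.252576
a = ȳ − b·x̄ = 712.114286 − 14.252576·66.857143 = -240.772228
ŷ(74) = -240.772228 + 14.252576·74 = 813.918400
residual = y − ŷ = 879.5 − 813.918400 = 65.581600

65.582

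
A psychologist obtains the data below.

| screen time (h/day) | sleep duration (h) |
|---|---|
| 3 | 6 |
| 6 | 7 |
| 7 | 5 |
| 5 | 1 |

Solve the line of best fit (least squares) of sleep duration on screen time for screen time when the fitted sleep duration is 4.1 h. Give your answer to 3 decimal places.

n = 4, Σx = 21, Σy = 19, Σxy = 100, Σx² = 119
Sxx = Σx² − (Σx)²/n = 119 − 110.25 = 8.75
Sxy = Σxy − (Σx)(Σy)/n = 100 − 99.75 = 0.25
b = Sxy/Sxx = 0.25/8.75 = 0.028571
a = ȳ − b·x̄ = 4.75 − 0.028571·5.25 = 4.6
Set a + b·x = 4.1: x = (4.1 − 4.6) / 0.028571 = -17.5

-17.500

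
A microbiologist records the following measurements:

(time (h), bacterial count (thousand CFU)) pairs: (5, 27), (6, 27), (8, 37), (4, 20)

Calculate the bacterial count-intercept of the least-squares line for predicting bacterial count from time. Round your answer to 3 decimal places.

4.914

n = 4, Σx = 23, Σy = 111, Σxy = 673, Σx² = 141
Sxx = Σx² − (Σx)²/n = 141 − 132.25 = 8.75
Sxy = Σxy − (Σx)(Σy)/n = 673 − 638.25 = 34.75
b = Sxy/Sxx = 34.75/8.75 = 3.971429
a = ȳ − b·x̄ = 27.75 − 3.971429·5.75 = 4.914286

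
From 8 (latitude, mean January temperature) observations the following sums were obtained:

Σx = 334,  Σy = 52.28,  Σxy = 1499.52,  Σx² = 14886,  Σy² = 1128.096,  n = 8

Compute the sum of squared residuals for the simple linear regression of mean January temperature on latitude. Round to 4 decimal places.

Sxx = Σx² − (Σx)²/n = 14886 − 13944.5 = 941.5
Sxy = Σxy − (Σx)(Σy)/n = 1499.52 − 2182.69 = -683.17
Syy = Σy² − (Σy)²/n = 1128.096 − 341.6498 = 786.4462
b = Sxy/Sxx = -683.17/941.5 = -0.725619
SSE = Syy − b·Sxy = 786.4462 − (-0.725619)·(-683.17) = 290.725277

290.7253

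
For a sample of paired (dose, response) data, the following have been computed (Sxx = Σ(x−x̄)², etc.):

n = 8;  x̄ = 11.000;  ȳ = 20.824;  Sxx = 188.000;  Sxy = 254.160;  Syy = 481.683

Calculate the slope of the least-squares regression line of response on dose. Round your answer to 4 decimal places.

1.3519

b = Sxy/Sxx = 254.16/188 = 1.351915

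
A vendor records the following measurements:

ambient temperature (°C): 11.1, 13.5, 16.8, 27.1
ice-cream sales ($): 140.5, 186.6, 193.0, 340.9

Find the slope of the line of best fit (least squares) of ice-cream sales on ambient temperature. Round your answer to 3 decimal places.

12.176

n = 4, Σx = 68.5, Σy = 861, Σxy = 16559.44, Σx² = 1322.11
Sxx = Σx² − (Σx)²/n = 1322.11 − 1173.0625 = 149.0475
Sxy = Σxy − (Σx)(Σy)/n = 16559.44 − 14744.625 = 1814.815
b = Sxy/Sxx = 1814.815/149.0475 = 12.176085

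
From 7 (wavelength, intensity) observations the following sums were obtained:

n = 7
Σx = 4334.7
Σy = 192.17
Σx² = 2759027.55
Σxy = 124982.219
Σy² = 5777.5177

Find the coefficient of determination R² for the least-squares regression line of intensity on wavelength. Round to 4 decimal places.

Sxx = Σx² − (Σx)²/n = 2759027.55 − 2684232.012857 = 74795.537143
Sxy = Σxy − (Σx)(Σy)/n = 124982.219 − 118999.899857 = 5982.319143
Syy = Σy² − (Σy)²/n = 5777.5177 − 5275.615557 = 501.902143
R² = Sxy²/(Sxx·Syy) = (5982.319143)²/(74795.537143·501.902143) = 0.953333

0.9533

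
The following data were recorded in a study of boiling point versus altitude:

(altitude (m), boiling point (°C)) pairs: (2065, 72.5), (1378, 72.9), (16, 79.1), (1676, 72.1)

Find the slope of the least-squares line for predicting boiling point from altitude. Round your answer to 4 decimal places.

n = 4, Σx = 5135, Σy = 296.6, Σxy = 372273.9, Σx² = 8972341
Sxx = Σx² − (Σx)²/n = 8972341 − 6592056.25 = 2380284.75
Sxy = Σxy − (Σx)(Σy)/n = 372273.9 − 380760.25 = -8486.35
b = Sxy/Sxx = -8486.35/2380284.75 = -0.003565

-0.0036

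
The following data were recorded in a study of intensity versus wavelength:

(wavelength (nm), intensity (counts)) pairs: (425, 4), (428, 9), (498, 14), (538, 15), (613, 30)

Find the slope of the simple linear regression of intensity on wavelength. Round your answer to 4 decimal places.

n = 5, Σx = 2502, Σy = 72, Σxy = 38984, Σx² = 1277026
Sxx = Σx² − (Σx)²/n = 1277026 − 1252000.8 = 25025.2
Sxy = Σxy − (Σx)(Σy)/n = 38984 − 36028.8 = 2955.2
b = Sxy/Sxx = 2955.2/25025.2 = 0.118089

0.1181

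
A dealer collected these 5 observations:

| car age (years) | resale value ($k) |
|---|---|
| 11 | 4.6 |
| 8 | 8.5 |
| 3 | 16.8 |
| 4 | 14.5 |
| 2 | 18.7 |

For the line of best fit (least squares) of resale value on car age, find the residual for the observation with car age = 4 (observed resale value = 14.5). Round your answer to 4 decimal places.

-0.6084

n = 5, Σx = 28, Σy = 63.1, Σxy = 264.4, Σx² = 214
Sxx = Σx² − (Σx)²/n = 214 − 156.8 = 57.2
Sxy = Σxy − (Σx)(Σy)/n = 264.4 − 353.36 = -88.96
b = Sxy/Sxx = -88.96/57.2 = -1.555245
a = ȳ − b·x̄ = 12.62 − (-1.555245)·5.6 = 21.329371
ŷ(4) = 21.329371 + (-1.555245)·4 = 15.108392
residual = y − ŷ = 14.5 − 15.108392 = -0.608392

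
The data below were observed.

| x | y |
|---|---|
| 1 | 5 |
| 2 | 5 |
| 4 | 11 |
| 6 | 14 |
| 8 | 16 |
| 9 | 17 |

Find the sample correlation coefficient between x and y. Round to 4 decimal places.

n = 6, Σx = 30, Σy = 68, Σxy = 424, Σx² = 202, Σy² = 912
Sxx = Σx² − (Σx)²/n = 202 − 150 = 52
Sxy = Σxy − (Σx)(Σy)/n = 424 − 340 = 84
Syy = Σy² − (Σy)²/n = 912 − 770.666667 = 141.333333
r = Sxy/√(Sxx·Syy) = 84/√(7349.333333) = 84/85.728253 = 0.979840

0.9798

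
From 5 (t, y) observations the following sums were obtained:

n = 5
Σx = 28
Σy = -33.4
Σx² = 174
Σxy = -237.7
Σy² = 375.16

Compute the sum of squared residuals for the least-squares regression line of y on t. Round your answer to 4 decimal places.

2.8366

Sxx = Σx² − (Σx)²/n = 174 − 156.8 = 17.2
Sxy = Σxy − (Σx)(Σy)/n = -237.7 − (-187.04) = -50.66
Syy = Σy² − (Σy)²/n = 375.16 − 223.112 = 152.048
b = Sxy/Sxx = -50.66/17.2 = -2.945349
SSE = Syy − b·Sxy = 152.048 − (-2.945349)·(-50.66) = 2.836628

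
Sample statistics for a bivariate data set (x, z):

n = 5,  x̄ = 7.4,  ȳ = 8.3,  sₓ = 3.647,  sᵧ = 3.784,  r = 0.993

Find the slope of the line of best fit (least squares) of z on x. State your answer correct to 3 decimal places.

b = r · sᵧ/sₓ = 0.993 · 3.784/3.647 = 1.030302

1.030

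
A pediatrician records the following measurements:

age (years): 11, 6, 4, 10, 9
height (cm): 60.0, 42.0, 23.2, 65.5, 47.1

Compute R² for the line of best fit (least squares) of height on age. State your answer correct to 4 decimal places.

n = 5, Σx = 40, Σy = 237.8, Σxy = 2083.7, Σx² = 354, Σy² = 12410.9
Sxx = Σx² − (Σx)²/n = 354 − 320 = 34
Sxy = Σxy − (Σx)(Σy)/n = 2083.7 − 1902.4 = 181.3
Syy = Σy² − (Σy)²/n = 12410.9 − 11309.768 = 1101.132
R² = Sxy²/(Sxx·Syy) = (181.3)²/(34·1101.132) = 0.877965

0.8780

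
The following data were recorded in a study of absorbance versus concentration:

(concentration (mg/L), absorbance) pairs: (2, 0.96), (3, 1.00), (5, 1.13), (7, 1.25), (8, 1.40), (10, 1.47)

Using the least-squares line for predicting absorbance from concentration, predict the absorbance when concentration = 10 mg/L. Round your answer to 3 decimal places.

n = 6, Σx = 35, Σy = 7.21, Σxy = 45.22, Σx² = 251
Sxx = Σx² − (Σx)²/n = 251 − 204.166667 = 46.833333
Sxy = Σxy − (Σx)(Σy)/n = 45.22 − 42.058333 = 3.161667
b = Sxy/Sxx = 3.161667/46.833333 = 0.067509
a = ȳ − b·x̄ = 1.201667 − 0.067509·5.833333 = 0.807865
ŷ(10) = a + b·10 = 0.807865 + 0.067509·10 = 1.482954

1.483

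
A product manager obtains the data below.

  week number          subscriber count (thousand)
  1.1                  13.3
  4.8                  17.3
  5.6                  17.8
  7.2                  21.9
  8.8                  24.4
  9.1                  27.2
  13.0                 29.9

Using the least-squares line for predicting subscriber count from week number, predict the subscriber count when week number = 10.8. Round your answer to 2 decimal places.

27.37

n = 7, Σx = 49.6, Σy = 151.8, Σxy = 1205.97, Σx² = 436.7
Sxx = Σx² − (Σx)²/n = 436.7 − 351.451429 = 85.248571
Sxy = Σxy − (Σx)(Σy)/n = 1205.97 − 1075.611429 = 130.358571
b = Sxy/Sxx = 130.358571/85.248571 = 1.529158
a = ȳ − b·x̄ = 21.685714 − 1.529158·7.085714 = 10.850535
ŷ(10.8) = a + b·10.8 = 10.850535 + 1.529158·10.8 = 27.365446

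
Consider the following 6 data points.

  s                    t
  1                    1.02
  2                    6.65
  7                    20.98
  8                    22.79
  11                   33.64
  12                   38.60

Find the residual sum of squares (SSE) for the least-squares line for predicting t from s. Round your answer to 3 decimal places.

7.714

n = 6, Σx = 41, Σy = 123.68, Σxy = 1176.74, Σx² = 383, Σy² = 3626.417
Sxx = Σx² − (Σx)²/n = 383 − 280.166667 = 102.833333
Sxy = Σxy − (Σx)(Σy)/n = 1176.74 − 845.146667 = 331.593333
Syy = Σy² − (Σy)²/n = 3626.417 − 2549.457067 = 1076.959933
b = Sxy/Sxx = 331.593333/102.833333 = 3.224571
SSE = Syy − b·Sxy = 1076.959933 − 3.224571·331.593333 = 7.713852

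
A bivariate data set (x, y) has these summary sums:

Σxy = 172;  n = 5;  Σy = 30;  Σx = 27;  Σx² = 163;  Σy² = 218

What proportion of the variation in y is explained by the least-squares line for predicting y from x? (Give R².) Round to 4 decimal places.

0.1530

Sxx = Σx² − (Σx)²/n = 163 − 145.8 = 17.2
Sxy = Σxy − (Σx)(Σy)/n = 172 − 162 = 10
Syy = Σy² − (Σy)²/n = 218 − 180 = 38
R² = Sxy²/(Sxx·Syy) = (10)²/(17.2·38) = 0.152999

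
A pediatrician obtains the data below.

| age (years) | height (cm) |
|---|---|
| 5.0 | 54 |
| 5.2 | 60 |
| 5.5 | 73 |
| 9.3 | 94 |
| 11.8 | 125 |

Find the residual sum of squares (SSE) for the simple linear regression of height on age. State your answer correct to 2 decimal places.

n = 5, Σx = 36.8, Σy = 406, Σxy = 3332.7, Σx² = 308.02, Σy² = 36306
Sxx = Σx² − (Σx)²/n = 308.02 − 270.848 = 37.172
Sxy = Σxy − (Σx)(Σy)/n = 3332.7 − 2988.16 = 344.54
Syy = Σy² − (Σy)²/n = 36306 − 32967.2 = 3338.8
b = Sxy/Sxx = 344.54/37.172 = 9.268804
SSE = Syy − b·Sxy = 3338.8 − 9.268804·344.54 = 145.326106

145.33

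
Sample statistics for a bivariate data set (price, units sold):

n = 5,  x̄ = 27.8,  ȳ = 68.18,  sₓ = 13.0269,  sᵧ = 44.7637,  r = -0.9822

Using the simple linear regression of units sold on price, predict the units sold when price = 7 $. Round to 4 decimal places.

b = r · sᵧ/sₓ = -0.9822 · 44.7637/13.0269 = -3.375086
a = ȳ − b·x̄ = 68.18 − (-3.375086)·27.8 = 162.007387
ŷ(7) = a + b·7 = 162.007387 + (-3.375086)·7 = 138.381786

138.3818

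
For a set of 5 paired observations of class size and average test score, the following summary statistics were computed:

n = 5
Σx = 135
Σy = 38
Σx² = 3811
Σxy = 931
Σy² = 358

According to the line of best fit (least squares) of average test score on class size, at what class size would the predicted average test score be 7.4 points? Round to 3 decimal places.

Sxx = Σx² − (Σx)²/n = 3811 − 3645 = 166
Sxy = Σxy − (Σx)(Σy)/n = 931 − 1026 = -95
b = Sxy/Sxx = -95/166 = -0.572289
a = ȳ − b·x̄ = 7.6 − (-0.572289)·27 = 23.051807
Set a + b·x = 7.4: x = (7.4 − 23.051807) / (-0.572289) = 27.349474

27.349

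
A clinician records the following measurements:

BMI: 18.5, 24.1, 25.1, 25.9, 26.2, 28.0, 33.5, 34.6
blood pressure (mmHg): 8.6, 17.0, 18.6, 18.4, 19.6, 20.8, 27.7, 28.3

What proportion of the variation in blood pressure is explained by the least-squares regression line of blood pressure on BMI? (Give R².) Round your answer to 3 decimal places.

0.987

n = 8, Σx = 215.9, Σy = 159, Σxy = 4515.27, Σx² = 6013.73, Σy² = 3432.46
Sxx = Σx² − (Σx)²/n = 6013.73 − 5826.60125 = 187.12875
Sxy = Σxy − (Σx)(Σy)/n = 4515.27 − 4291.0125 = 224.2575
Syy = Σy² − (Σy)²/n = 3432.46 − 3160.125 = 272.335
R² = Sxy²/(Sxx·Syy) = (224.2575)²/(187.12875·272.335) = 0.986847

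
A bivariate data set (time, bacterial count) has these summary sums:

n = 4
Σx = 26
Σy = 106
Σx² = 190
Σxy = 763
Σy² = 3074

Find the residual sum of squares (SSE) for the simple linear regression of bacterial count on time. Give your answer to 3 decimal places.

4.238

Sxx = Σx² − (Σx)²/n = 190 − 169 = 21
Sxy = Σxy − (Σx)(Σy)/n = 763 − 689 = 74
Syy = Σy² − (Σy)²/n = 3074 − 2809 = 265
b = Sxy/Sxx = 74/21 = 3.523810
SSE = Syy − b·Sxy = 265 − 3.523810·74 = 4.238095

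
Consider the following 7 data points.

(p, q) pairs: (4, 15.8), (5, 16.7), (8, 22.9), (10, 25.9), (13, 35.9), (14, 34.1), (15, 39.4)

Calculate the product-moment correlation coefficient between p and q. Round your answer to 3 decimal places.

0.988

n = 7, Σx = 69, Σy = 190.7, Σxy = 2124, Σx² = 795, Σy² = 5727.73
Sxx = Σx² − (Σx)²/n = 795 − 680.142857 = 114.857143
Sxy = Σxy − (Σx)(Σy)/n = 2124 − 1879.757143 = 244.242857
Syy = Σy² − (Σy)²/n = 5727.73 − 5195.212857 = 532.517143
r = Sxy/√(Sxx·Syy) = 244.242857/√(61163.397551) = 244.242857/247.312348 = 0.987589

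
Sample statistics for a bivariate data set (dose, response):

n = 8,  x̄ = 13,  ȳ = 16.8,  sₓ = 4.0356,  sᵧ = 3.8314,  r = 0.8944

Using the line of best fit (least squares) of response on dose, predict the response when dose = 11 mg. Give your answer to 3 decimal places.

15.102

b = r · sᵧ/sₓ = 0.8944 · 3.8314/4.0356 = 0.849144
a = ȳ − b·x̄ = 16.8 − 0.849144·13 = 5.761132
ŷ(11) = a + b·11 = 5.761132 + 0.849144·11 = 15.101713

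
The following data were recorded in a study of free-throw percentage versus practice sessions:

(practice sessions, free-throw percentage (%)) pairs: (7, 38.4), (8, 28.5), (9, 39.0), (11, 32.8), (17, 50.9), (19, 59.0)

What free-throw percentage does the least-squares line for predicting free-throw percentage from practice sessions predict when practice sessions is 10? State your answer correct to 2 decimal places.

n = 6, Σx = 71, Σy = 248.6, Σxy = 3194.9, Σx² = 965
Sxx = Σx² − (Σx)²/n = 965 − 840.166667 = 124.833333
Sxy = Σxy − (Σx)(Σy)/n = 3194.9 − 2941.766667 = 253.133333
b = Sxy/Sxx = 253.133333/124.833333 = 2.027770
a = ȳ − b·x̄ = 41.433333 − 2.027770·11.833333 = 17.438051
ŷ(10) = a + b·10 = 17.438051 + 2.027770·10 = 37.715754

37.72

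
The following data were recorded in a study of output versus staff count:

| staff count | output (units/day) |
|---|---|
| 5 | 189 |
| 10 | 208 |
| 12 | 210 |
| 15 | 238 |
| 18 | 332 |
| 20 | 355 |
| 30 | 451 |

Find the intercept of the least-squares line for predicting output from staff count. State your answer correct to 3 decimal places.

99.297

n = 7, Σx = 110, Σy = 1983, Σxy = 35721, Σx² = 2118
Sxx = Σx² − (Σx)²/n = 2118 − 1728.571429 = 389.428571
Sxy = Σxy − (Σx)(Σy)/n = 35721 − 31161.428571 = 4559.571429
b = Sxy/Sxx = 4559.571429/389.428571 = 11.708364
a = ȳ − b·x̄ = 283.285714 − 11.708364·15.714286 = 99.297139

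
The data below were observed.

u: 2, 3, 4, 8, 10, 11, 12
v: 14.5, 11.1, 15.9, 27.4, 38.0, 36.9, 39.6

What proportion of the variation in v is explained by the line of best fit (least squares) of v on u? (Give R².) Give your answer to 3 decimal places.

0.960

n = 7, Σx = 50, Σy = 183.4, Σxy = 1606.2, Σx² = 458, Σy² = 5710.8
Sxx = Σx² − (Σx)²/n = 458 − 357.142857 = 100.857143
Sxy = Σxy − (Σx)(Σy)/n = 1606.2 − 1310 = 296.2
Syy = Σy² − (Σy)²/n = 5710.8 − 4805.08 = 905.72
R² = Sxy²/(Sxx·Syy) = (296.2)²/(100.857143·905.72) = 0.960438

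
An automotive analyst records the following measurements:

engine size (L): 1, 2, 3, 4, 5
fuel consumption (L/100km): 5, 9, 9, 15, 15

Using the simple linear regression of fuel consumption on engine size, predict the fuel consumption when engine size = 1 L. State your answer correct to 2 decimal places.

5.40

n = 5, Σx = 15, Σy = 53, Σxy = 185, Σx² = 55
Sxx = Σx² − (Σx)²/n = 55 − 45 = 10
Sxy = Σxy − (Σx)(Σy)/n = 185 − 159 = 26
b = Sxy/Sxx = 26/10 = 2.6
a = ȳ − b·x̄ = 10.6 − 2.6·3 = 2.8
ŷ(1) = a + b·1 = 2.8 + 2.6·1 = 5.4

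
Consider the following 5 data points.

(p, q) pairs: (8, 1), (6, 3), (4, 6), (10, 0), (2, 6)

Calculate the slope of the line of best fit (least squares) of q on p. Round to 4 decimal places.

n = 5, Σx = 30, Σy = 16, Σxy = 62, Σx² = 220
Sxx = Σx² − (Σx)²/n = 220 − 180 = 40
Sxy = Σxy − (Σx)(Σy)/n = 62 − 96 = -34
b = Sxy/Sxx = -34/40 = -0.85

-0.8500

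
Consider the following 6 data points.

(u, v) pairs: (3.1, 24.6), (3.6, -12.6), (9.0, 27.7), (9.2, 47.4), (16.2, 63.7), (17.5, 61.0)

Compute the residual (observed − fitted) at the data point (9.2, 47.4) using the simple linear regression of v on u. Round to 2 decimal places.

n = 6, Σx = 58.6, Σy = 211.8, Σxy = 2815.72, Σx² = 756.9
Sxx = Σx² − (Σx)²/n = 756.9 − 572.326667 = 184.573333
Sxy = Σxy − (Σx)(Σy)/n = 2815.72 − 2068.58 = 747.14
b = Sxy/Sxx = 747.14/184.573333 = 4.047930
a = ȳ − b·x̄ = 35.3 − 4.047930·9.766667 = -4.234787
ŷ(9.2) = -4.234787 + 4.047930·9.2 = 33.006173
residual = y − ŷ = 47.4 − 33.006173 = 14.393827

14.39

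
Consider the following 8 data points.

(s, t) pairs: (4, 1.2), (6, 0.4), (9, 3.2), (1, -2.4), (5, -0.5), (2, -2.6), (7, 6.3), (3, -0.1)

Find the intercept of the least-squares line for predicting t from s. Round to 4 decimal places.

n = 8, Σx = 37, Σy = 5.5, Σxy = 69.7, Σx² = 221
Sxx = Σx² − (Σx)²/n = 221 − 171.125 = 49.875
Sxy = Σxy − (Σx)(Σy)/n = 69.7 − 25.4375 = 44.2625
b = Sxy/Sxx = 44.2625/49.875 = 0.887469
a = ȳ − b·x̄ = 0.6875 − 0.887469·4.625 = -3.417043

-3.4170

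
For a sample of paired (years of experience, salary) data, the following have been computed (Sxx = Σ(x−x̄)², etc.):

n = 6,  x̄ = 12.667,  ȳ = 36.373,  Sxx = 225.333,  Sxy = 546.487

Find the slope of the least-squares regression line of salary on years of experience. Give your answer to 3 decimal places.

2.425

b = Sxy/Sxx = 546.487/225.333 = 2.425242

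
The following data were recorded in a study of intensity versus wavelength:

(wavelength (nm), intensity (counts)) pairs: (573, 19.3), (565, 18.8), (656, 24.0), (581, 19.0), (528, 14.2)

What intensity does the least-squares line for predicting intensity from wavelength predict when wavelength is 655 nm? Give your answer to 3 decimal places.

24.418

n = 5, Σx = 2903, Σy = 95.3, Σxy = 55961.5, Σx² = 1694235
Sxx = Σx² − (Σx)²/n = 1694235 − 1685481.8 = 8753.2
Sxy = Σxy − (Σx)(Σy)/n = 55961.5 − 55331.18 = 630.32
b = Sxy/Sxx = 630.32/8753.2 = 0.072010
a = ȳ − b·x̄ = 19.06 − 0.072010·580.6 = -22.749143
ŷ(655) = a + b·655 = -22.749143 + 0.072010·655 = 24.417562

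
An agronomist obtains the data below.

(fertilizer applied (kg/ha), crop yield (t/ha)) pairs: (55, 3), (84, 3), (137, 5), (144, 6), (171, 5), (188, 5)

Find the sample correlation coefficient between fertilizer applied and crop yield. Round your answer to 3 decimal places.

0.817

n = 6, Σx = 779, Σy = 27, Σxy = 3761, Σx² = 114171, Σy² = 129
Sxx = Σx² − (Σx)²/n = 114171 − 101140.166667 = 13030.833333
Sxy = Σxy − (Σx)(Σy)/n = 3761 − 3505.5 = 255.5
Syy = Σy² − (Σy)²/n = 129 − 121.5 = 7.5
r = Sxy/√(Sxx·Syy) = 255.5/√(97731.25) = 255.5/312.619977 = 0.817286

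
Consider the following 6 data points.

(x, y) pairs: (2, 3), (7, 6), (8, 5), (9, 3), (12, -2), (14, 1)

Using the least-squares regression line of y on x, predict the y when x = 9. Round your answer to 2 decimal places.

n = 6, Σx = 52, Σy = 16, Σxy = 105, Σx² = 538
Sxx = Σx² − (Σx)²/n = 538 − 450.666667 = 87.333333
Sxy = Σxy − (Σx)(Σy)/n = 105 − 138.666667 = -33.666667
b = Sxy/Sxx = -33.666667/87.333333 = -0.385496
a = ȳ − b·x̄ = 2.666667 − (-0.385496)·8.666667 = 6.007634
ŷ(9) = a + b·9 = 6.007634 + (-0.385496)·9 = 2.538168

2.54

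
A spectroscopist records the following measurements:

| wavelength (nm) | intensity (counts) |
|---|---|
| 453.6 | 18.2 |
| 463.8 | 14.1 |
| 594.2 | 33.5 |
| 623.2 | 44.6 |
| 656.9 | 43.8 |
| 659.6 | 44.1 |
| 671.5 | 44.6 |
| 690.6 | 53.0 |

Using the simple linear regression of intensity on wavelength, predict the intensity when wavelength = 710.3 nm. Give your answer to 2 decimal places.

n = 8, Σx = 4813.4, Σy = 295.9, Σxy = 186906.8, Σx² = 2956745.66
Sxx = Σx² − (Σx)²/n = 2956745.66 − 2896102.445 = 60643.215
Sxy = Σxy − (Σx)(Σy)/n = 186906.8 − 178035.6325 = 8871.1675
b = Sxy/Sxx = 8871.1675/60643.215 = 0.146285
a = ȳ − b·x̄ = 36.9875 − 0.146285·601.675 = -51.028277
ŷ(710.3) = a + b·710.3 = -51.028277 + 0.146285·710.3 = 52.877663

52.88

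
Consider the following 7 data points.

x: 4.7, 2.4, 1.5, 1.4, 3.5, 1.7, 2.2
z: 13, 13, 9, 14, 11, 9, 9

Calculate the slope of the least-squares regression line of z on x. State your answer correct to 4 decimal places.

n = 7, Σx = 17.4, Σy = 78, Σxy = 199, Σx² = 52.04
Sxx = Σx² − (Σx)²/n = 52.04 − 43.251429 = 8.788571
Sxy = Σxy − (Σx)(Σy)/n = 199 − 193.885714 = 5.114286
b = Sxy/Sxx = 5.114286/8.788571 = 0.581925

0.5819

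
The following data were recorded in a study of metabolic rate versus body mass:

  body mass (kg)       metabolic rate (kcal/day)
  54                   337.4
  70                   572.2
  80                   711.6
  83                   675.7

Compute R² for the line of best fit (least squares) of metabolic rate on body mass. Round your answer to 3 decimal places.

n = 4, Σx = 287, Σy = 2296.9, Σxy = 171284.7, Σx² = 21105, Σy² = 1404196.65
Sxx = Σx² − (Σx)²/n = 21105 − 20592.25 = 512.75
Sxy = Σxy − (Σx)(Σy)/n = 171284.7 − 164802.575 = 6482.125
Syy = Σy² − (Σy)²/n = 1404196.65 − 1318937.4025 = 85259.2475
R² = Sxy²/(Sxx·Syy) = (6482.125)²/(512.75·85259.2475) = 0.961142

0.961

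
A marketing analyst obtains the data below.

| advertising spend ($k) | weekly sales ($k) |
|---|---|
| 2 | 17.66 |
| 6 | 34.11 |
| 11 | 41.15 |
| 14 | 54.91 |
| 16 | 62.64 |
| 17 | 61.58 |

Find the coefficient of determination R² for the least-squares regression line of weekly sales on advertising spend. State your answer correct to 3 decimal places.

0.974

n = 6, Σx = 66, Σy = 272.05, Σxy = 3510.47, Σx² = 902, Σy² = 13899.6643
Sxx = Σx² − (Σx)²/n = 902 − 726 = 176
Sxy = Σxy − (Σx)(Σy)/n = 3510.47 − 2992.55 = 517.92
Syy = Σy² − (Σy)²/n = 13899.6643 − 12335.200417 = 1564.463883
R² = Sxy²/(Sxx·Syy) = (517.92)²/(176·1564.463883) = 0.974198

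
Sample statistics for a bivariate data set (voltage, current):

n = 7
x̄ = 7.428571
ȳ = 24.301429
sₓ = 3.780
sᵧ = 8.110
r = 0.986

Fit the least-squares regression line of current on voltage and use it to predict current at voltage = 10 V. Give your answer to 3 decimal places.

b = r · sᵧ/sₓ = 0.986 · 8.11/3.78 = 2.115466
a = ȳ − b·x̄ = 24.301429 − 2.115466·7.428571 = 8.586543
ŷ(10) = a + b·10 = 8.586543 + 2.115466·10 = 29.741199

29.741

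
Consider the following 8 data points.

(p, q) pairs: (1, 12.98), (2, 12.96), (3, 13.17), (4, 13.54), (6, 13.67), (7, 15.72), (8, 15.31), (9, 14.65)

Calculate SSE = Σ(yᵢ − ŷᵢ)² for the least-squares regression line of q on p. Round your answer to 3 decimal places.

n = 8, Σx = 40, Σy = 112, Σxy = 578.96, Σx² = 260, Σy² = 1576.2284
Sxx = Σx² − (Σx)²/n = 260 − 200 = 60
Sxy = Σxy − (Σx)(Σy)/n = 578.96 − 560 = 18.96
Syy = Σy² − (Σy)²/n = 1576.2284 − 1568 = 8.2284
b = Sxy/Sxx = 18.96/60 = 0.316
SSE = Syy − b·Sxy = 8.2284 − 0.316·18.96 = 2.23704

2.237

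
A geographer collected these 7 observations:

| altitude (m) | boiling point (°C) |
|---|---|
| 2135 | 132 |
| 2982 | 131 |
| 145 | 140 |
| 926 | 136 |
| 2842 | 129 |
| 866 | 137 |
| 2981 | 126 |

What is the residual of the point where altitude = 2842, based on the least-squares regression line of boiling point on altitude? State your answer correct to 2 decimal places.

-0.03

n = 7, Σx = 12877, Σy = 931, Σxy = 1679564, Σx² = 32042331
Sxx = Σx² − (Σx)²/n = 32042331 − 23688161.285714 = 8354169.714286
Sxy = Σxy − (Σx)(Σy)/n = 1679564 − 1712641 = -33077
b = Sxy/Sxx = -33077/8354169.714286 = -0.003959
a = ȳ − b·x̄ = 133 − (-0.003959)·1839.571429 = 140.283489
ŷ(2842) = 140.283489 + (-0.003959)·2842 = 129.031044
residual = y − ŷ = 129 − 129.031044 = -0.031044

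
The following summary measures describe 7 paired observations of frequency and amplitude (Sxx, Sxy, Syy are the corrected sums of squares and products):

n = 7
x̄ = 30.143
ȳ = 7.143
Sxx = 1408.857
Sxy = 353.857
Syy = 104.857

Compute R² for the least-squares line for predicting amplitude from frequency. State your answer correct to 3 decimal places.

R² = Sxy²/(Sxx·Syy) = (353.857)²/(1408.857·104.857) = 0.847601

0.848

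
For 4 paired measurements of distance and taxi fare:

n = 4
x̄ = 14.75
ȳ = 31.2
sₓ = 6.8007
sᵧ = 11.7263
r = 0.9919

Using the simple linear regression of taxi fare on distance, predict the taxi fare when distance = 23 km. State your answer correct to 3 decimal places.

45.310

b = r · sᵧ/sₓ = 0.9919 · 11.7263/6.8007 = 1.710312
a = ȳ − b·x̄ = 31.2 − 1.710312·14.75 = 5.972902
ŷ(23) = a + b·23 = 5.972902 + 1.710312·23 = 45.310072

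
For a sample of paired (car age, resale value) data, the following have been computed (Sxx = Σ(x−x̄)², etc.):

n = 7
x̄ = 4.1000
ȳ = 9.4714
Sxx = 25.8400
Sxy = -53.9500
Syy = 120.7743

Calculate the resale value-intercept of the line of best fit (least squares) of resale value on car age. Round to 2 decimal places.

b = Sxy/Sxx = -53.95/25.84 = -2.087848
a = ȳ − b·x̄ = 9.4714 − (-2.087848)·4.1 = 18.031578

18.03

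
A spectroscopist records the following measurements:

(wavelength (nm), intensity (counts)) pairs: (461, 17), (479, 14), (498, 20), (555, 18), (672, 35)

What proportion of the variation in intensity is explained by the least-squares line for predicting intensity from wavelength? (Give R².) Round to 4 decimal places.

0.8445

n = 5, Σx = 2665, Σy = 104, Σxy = 58013, Σx² = 1449575, Σy² = 2434
Sxx = Σx² − (Σx)²/n = 1449575 − 1420445 = 29130
Sxy = Σxy − (Σx)(Σy)/n = 58013 − 55432 = 2581
Syy = Σy² − (Σy)²/n = 2434 − 2163.2 = 270.8
R² = Sxy²/(Sxx·Syy) = (2581)²/(29130·270.8) = 0.844475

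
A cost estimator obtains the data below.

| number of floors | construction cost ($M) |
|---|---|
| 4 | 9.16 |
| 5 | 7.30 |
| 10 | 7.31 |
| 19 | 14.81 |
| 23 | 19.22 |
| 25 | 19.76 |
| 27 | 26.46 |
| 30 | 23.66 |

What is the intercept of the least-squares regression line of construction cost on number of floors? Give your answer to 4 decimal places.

n = 8, Σx = 143, Σy = 127.68, Σxy = 2787.91, Σx² = 3285
Sxx = Σx² − (Σx)²/n = 3285 − 2556.125 = 728.875
Sxy = Σxy − (Σx)(Σy)/n = 2787.91 − 2282.28 = 505.63
b = Sxy/Sxx = 505.63/728.875 = 0.693713
a = ȳ − b·x̄ = 15.96 − 0.693713·17.875 = 3.559882

3.5599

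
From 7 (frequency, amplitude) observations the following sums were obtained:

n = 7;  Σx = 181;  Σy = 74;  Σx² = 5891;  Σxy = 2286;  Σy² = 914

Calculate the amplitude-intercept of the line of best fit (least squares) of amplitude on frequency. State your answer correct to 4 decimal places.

2.6154

Sxx = Σx² − (Σx)²/n = 5891 − 4680.142857 = 1210.857143
Sxy = Σxy − (Σx)(Σy)/n = 2286 − 1913.428571 = 372.571429
b = Sxy/Sxx = 372.571429/1210.857143 = 0.307692
a = ȳ − b·x̄ = 10.571429 − 0.307692·25.857143 = 2.615385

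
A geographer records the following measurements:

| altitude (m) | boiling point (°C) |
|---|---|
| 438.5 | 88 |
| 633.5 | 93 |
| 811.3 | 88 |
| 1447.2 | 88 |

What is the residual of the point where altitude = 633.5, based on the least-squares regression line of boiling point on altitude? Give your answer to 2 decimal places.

3.40

n = 4, Σx = 3330.5, Σy = 357, Σxy = 296251.5, Σx² = 3346200.03
Sxx = Σx² − (Σx)²/n = 3346200.03 − 2773057.5625 = 573142.4675
Sxy = Σxy − (Σx)(Σy)/n = 296251.5 − 297247.125 = -995.625
b = Sxy/Sxx = -995.625/573142.4675 = -0.001737
a = ȳ − b·x̄ = 89.25 − (-0.001737)·832.625 = 90.696381
ŷ(633.5) = 90.696381 + (-0.001737)·633.5 = 89.595907
residual = y − ŷ = 93 − 89.595907 = 3.404093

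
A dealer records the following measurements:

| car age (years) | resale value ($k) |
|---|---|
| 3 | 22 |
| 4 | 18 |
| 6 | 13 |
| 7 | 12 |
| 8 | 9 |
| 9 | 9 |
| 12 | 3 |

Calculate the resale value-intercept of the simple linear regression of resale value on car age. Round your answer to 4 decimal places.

26.4107

n = 7, Σx = 49, Σy = 86, Σxy = 489, Σx² = 399
Sxx = Σx² − (Σx)²/n = 399 − 343 = 56
Sxy = Σxy − (Σx)(Σy)/n = 489 − 602 = -113
b = Sxy/Sxx = -113/56 = -2.017857
a = ȳ − b·x̄ = 12.285714 − (-2.017857)·7 = 26.410714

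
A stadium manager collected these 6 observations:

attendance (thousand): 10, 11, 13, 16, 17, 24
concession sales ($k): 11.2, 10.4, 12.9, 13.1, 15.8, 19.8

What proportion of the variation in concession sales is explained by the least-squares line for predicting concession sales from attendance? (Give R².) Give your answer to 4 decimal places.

0.9405

n = 6, Σx = 91, Σy = 83.2, Σxy = 1347.5, Σx² = 1511, Σy² = 1213.3
Sxx = Σx² − (Σx)²/n = 1511 − 1380.166667 = 130.833333
Sxy = Σxy − (Σx)(Σy)/n = 1347.5 − 1261.866667 = 85.633333
Syy = Σy² − (Σy)²/n = 1213.3 − 1153.706667 = 59.593333
R² = Sxy²/(Sxx·Syy) = (85.633333)²/(130.833333·59.593333) = 0.940523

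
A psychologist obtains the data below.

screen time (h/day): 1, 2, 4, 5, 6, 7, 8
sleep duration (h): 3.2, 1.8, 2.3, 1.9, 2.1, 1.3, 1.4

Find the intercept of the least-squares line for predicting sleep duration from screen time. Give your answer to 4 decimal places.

n = 7, Σx = 33, Σy = 14, Σxy = 58.4, Σx² = 195
Sxx = Σx² − (Σx)²/n = 195 − 155.571429 = 39.428571
Sxy = Σxy − (Σx)(Σy)/n = 58.4 − 66 = -7.6
b = Sxy/Sxx = -7.6/39.428571 = -0.192754
a = ȳ − b·x̄ = 2 − (-0.192754)·4.714286 = 2.908696

2.9087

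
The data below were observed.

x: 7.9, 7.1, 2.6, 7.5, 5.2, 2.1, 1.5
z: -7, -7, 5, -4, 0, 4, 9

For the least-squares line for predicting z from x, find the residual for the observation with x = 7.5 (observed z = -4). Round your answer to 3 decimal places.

n = 7, Σx = 33.9, Σy = 0, Σxy = -100.1, Σx² = 209.53
Sxx = Σx² − (Σx)²/n = 209.53 − 164.172857 = 45.357143
Sxy = Σxy − (Σx)(Σy)/n = -100.1 − 0 = -100.1
b = Sxy/Sxx = -100.1/45.357143 = -2.206929
a = ȳ − b·x̄ = 0 − (-2.206929)·4.842857 = 10.687843
ŷ(7.5) = 10.687843 + (-2.206929)·7.5 = -5.864126
residual = y − ŷ = -4 − (-5.864126) = 1.864126

1.864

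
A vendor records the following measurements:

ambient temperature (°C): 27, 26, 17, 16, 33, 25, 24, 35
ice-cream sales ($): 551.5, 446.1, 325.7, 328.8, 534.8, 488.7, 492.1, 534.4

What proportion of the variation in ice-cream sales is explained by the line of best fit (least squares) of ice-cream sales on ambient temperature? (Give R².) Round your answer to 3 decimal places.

0.780

n = 8, Σx = 203, Σy = 3702.1, Σxy = 97667.1, Σx² = 5465, Σy² = 1769931.89
Sxx = Σx² − (Σx)²/n = 5465 − 5151.125 = 313.875
Sxy = Σxy − (Σx)(Σy)/n = 97667.1 − 93940.7875 = 3726.3125
Syy = Σy² − (Σy)²/n = 1769931.89 − 1713193.05125 = 56738.83875
R² = Sxy²/(Sxx·Syy) = (3726.3125)²/(313.875·56738.83875) = 0.779689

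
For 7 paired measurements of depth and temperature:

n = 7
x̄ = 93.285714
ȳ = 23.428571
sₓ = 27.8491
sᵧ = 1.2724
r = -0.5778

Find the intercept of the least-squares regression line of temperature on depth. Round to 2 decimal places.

b = r · sᵧ/sₓ = -0.5778 · 1.2724/27.8491 = -0.026399
a = ȳ − b·x̄ = 23.428571 − (-0.026399)·93.285714 = 25.891235

25.89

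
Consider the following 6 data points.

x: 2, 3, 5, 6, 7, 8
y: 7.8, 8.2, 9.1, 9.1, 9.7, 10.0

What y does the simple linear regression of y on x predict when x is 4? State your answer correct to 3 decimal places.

8.561

n = 6, Σx = 31, Σy = 53.9, Σxy = 288.2, Σx² = 187
Sxx = Σx² − (Σx)²/n = 187 − 160.166667 = 26.833333
Sxy = Σxy − (Σx)(Σy)/n = 288.2 − 278.483333 = 9.716667
b = Sxy/Sxx = 9.716667/26.833333 = 0.362112
a = ȳ − b·x̄ = 8.983333 − 0.362112·5.166667 = 7.112422
ŷ(4) = a + b·4 = 7.112422 + 0.362112·4 = 8.560870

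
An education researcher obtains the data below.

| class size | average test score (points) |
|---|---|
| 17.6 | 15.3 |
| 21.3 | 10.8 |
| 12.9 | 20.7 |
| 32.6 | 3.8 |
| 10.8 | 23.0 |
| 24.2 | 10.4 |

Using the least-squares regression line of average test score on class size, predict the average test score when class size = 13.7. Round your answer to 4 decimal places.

19.4698

n = 6, Σx = 119.4, Σy = 84, Σxy = 1390.31, Σx² = 2694.9
Sxx = Σx² − (Σx)²/n = 2694.9 − 2376.06 = 318.84
Sxy = Σxy − (Σx)(Σy)/n = 1390.31 − 1671.6 = -281.29
b = Sxy/Sxx = -281.29/318.84 = -0.882229
a = ȳ − b·x̄ = 14 − (-0.882229)·19.9 = 31.556364
ŷ(13.7) = a + b·13.7 = 31.556364 + (-0.882229)·13.7 = 19.469822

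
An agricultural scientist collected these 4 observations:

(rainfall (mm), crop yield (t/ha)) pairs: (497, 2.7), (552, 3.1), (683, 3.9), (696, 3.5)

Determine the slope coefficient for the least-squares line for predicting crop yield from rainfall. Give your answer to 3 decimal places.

n = 4, Σx = 2428, Σy = 13.2, Σxy = 8152.8, Σx² = 1502618
Sxx = Σx² − (Σx)²/n = 1502618 − 1473796 = 28822
Sxy = Σxy − (Σx)(Σy)/n = 8152.8 − 8012.4 = 140.4
b = Sxy/Sxx = 140.4/28822 = 0.004871

0.005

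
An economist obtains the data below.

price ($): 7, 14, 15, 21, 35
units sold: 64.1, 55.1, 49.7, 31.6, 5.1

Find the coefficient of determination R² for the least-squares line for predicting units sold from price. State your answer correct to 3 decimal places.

n = 5, Σx = 92, Σy = 205.6, Σxy = 2807.7, Σx² = 2136, Σy² = 10639.48
Sxx = Σx² − (Σx)²/n = 2136 − 1692.8 = 443.2
Sxy = Σxy − (Σx)(Σy)/n = 2807.7 − 3783.04 = -975.34
Syy = Σy² − (Σy)²/n = 10639.48 − 8454.272 = 2185.208
R² = Sxy²/(Sxx·Syy) = (-975.34)²/(443.2·2185.208) = 0.982244

0.982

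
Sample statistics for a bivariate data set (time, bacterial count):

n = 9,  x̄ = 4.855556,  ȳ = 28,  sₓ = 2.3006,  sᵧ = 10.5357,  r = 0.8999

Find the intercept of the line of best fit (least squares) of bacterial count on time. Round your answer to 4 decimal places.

b = r · sᵧ/sₓ = 0.8999 · 10.5357/2.3006 = 4.121132
a = ȳ − b·x̄ = 28 − 4.121132·4.855556 = 7.989612

7.9896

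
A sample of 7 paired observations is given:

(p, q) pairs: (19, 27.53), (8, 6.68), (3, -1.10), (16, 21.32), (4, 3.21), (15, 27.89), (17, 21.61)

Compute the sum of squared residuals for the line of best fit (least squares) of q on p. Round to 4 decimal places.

65.6385

n = 7, Σx = 82, Σy = 107.14, Σxy = 1712.89, Σx² = 1220, Σy² = 2513.424
Sxx = Σx² − (Σx)²/n = 1220 − 960.571429 = 259.428571
Sxy = Σxy − (Σx)(Σy)/n = 1712.89 − 1255.068571 = 457.821429
Syy = Σy² − (Σy)²/n = 2513.424 − 1639.854229 = 873.569771
b = Sxy/Sxx = 457.821429/259.428571 = 1.764730
SSE = Syy − b·Sxy = 873.569771 − 1.764730·457.821429 = 65.638481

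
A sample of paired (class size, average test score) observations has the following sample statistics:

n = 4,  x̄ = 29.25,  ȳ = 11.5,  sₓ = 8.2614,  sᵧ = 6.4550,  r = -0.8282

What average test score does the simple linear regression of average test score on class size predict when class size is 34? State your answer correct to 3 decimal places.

8.426

b = r · sᵧ/sₓ = -0.8282 · 6.455/8.2614 = -0.647110
a = ȳ − b·x̄ = 11.5 − (-0.647110)·29.25 = 30.427955
ŷ(34) = a + b·34 = 30.427955 + (-0.647110)·34 = 8.426230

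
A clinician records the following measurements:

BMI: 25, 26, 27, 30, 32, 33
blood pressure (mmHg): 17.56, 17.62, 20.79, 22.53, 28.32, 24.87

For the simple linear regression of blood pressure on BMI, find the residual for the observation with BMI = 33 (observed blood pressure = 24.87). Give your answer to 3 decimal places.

n = 6, Σx = 173, Σy = 131.69, Σxy = 3861.3, Σx² = 5043
Sxx = Σx² − (Σx)²/n = 5043 − 4988.166667 = 54.833333
Sxy = Σxy − (Σx)(Σy)/n = 3861.3 − 3797.061667 = 64.238333
b = Sxy/Sxx = 64.238333/54.833333 = 1.171520
a = ȳ − b·x̄ = 21.948333 − 1.171520·28.833333 = -11.830486
ŷ(33) = -11.830486 + 1.171520·33 = 26.829666
residual = y − ŷ = 24.87 − 26.829666 = -1.959666

-1.960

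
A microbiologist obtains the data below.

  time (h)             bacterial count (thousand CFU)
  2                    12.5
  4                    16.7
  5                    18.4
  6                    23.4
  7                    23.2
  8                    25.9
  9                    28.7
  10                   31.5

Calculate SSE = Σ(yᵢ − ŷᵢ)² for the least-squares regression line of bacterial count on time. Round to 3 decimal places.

n = 8, Σx = 51, Σy = 180.3, Σxy = 1267.1, Σx² = 375, Σy² = 4346.25
Sxx = Σx² − (Σx)²/n = 375 − 325.125 = 49.875
Sxy = Σxy − (Σx)(Σy)/n = 1267.1 − 1149.4125 = 117.6875
Syy = Σy² − (Σy)²/n = 4346.25 − 4063.51125 = 282.73875
b = Sxy/Sxx = 117.6875/49.875 = 2.359649
SSE = Syy − b·Sxy = 282.73875 − 2.359649·117.6875 = 5.037544

5.038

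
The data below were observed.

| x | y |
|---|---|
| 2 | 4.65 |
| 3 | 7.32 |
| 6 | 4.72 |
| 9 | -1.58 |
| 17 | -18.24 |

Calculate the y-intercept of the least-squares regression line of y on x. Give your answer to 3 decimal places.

11.685

n = 5, Σx = 37, Σy = -3.13, Σxy = -264.72, Σx² = 419
Sxx = Σx² − (Σx)²/n = 419 − 273.8 = 145.2
Sxy = Σxy − (Σx)(Σy)/n = -264.72 − (-23.162) = -241.558
b = Sxy/Sxx = -241.558/145.2 = -1.663623
a = ȳ − b·x̄ = -0.626 − (-1.663623)·7.4 = 11.684807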